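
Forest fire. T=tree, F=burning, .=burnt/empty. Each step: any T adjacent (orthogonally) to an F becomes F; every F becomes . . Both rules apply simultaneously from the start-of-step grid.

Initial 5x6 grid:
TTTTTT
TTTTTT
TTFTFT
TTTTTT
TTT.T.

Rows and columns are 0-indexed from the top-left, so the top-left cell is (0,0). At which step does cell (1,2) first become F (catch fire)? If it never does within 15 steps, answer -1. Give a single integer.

Step 1: cell (1,2)='F' (+7 fires, +2 burnt)
  -> target ignites at step 1
Step 2: cell (1,2)='.' (+11 fires, +7 burnt)
Step 3: cell (1,2)='.' (+6 fires, +11 burnt)
Step 4: cell (1,2)='.' (+2 fires, +6 burnt)
Step 5: cell (1,2)='.' (+0 fires, +2 burnt)
  fire out at step 5

1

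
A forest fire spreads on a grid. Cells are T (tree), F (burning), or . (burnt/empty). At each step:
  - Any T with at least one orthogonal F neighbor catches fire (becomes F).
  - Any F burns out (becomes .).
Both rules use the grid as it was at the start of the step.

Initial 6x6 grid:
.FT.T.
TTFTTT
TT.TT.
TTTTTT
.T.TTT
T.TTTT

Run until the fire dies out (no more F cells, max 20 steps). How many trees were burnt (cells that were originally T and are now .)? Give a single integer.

Step 1: +3 fires, +2 burnt (F count now 3)
Step 2: +4 fires, +3 burnt (F count now 4)
Step 3: +6 fires, +4 burnt (F count now 6)
Step 4: +5 fires, +6 burnt (F count now 5)
Step 5: +3 fires, +5 burnt (F count now 3)
Step 6: +3 fires, +3 burnt (F count now 3)
Step 7: +1 fires, +3 burnt (F count now 1)
Step 8: +0 fires, +1 burnt (F count now 0)
Fire out after step 8
Initially T: 26, now '.': 35
Total burnt (originally-T cells now '.'): 25

Answer: 25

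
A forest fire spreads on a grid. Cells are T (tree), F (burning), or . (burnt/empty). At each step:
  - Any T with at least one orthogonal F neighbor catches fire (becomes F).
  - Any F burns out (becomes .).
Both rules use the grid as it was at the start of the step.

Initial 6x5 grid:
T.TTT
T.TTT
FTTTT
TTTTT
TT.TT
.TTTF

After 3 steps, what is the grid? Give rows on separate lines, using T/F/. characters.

Step 1: 5 trees catch fire, 2 burn out
  T.TTT
  F.TTT
  .FTTT
  FTTTT
  TT.TF
  .TTF.
Step 2: 7 trees catch fire, 5 burn out
  F.TTT
  ..TTT
  ..FTT
  .FTTF
  FT.F.
  .TF..
Step 3: 7 trees catch fire, 7 burn out
  ..TTT
  ..FTT
  ...FF
  ..FF.
  .F...
  .F...

..TTT
..FTT
...FF
..FF.
.F...
.F...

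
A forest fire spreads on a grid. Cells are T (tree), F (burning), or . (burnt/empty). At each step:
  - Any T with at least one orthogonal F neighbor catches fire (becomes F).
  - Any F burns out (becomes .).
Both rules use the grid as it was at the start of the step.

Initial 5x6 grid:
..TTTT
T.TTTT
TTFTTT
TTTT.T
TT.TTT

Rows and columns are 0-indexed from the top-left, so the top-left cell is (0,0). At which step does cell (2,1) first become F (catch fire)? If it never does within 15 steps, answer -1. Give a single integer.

Step 1: cell (2,1)='F' (+4 fires, +1 burnt)
  -> target ignites at step 1
Step 2: cell (2,1)='.' (+6 fires, +4 burnt)
Step 3: cell (2,1)='.' (+7 fires, +6 burnt)
Step 4: cell (2,1)='.' (+5 fires, +7 burnt)
Step 5: cell (2,1)='.' (+2 fires, +5 burnt)
Step 6: cell (2,1)='.' (+0 fires, +2 burnt)
  fire out at step 6

1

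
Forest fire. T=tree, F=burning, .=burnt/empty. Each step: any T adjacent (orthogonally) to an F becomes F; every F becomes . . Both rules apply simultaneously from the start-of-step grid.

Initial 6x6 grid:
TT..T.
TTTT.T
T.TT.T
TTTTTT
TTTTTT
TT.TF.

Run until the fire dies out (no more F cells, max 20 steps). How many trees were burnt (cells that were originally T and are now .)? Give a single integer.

Step 1: +2 fires, +1 burnt (F count now 2)
Step 2: +3 fires, +2 burnt (F count now 3)
Step 3: +3 fires, +3 burnt (F count now 3)
Step 4: +4 fires, +3 burnt (F count now 4)
Step 5: +6 fires, +4 burnt (F count now 6)
Step 6: +3 fires, +6 burnt (F count now 3)
Step 7: +2 fires, +3 burnt (F count now 2)
Step 8: +2 fires, +2 burnt (F count now 2)
Step 9: +1 fires, +2 burnt (F count now 1)
Step 10: +0 fires, +1 burnt (F count now 0)
Fire out after step 10
Initially T: 27, now '.': 35
Total burnt (originally-T cells now '.'): 26

Answer: 26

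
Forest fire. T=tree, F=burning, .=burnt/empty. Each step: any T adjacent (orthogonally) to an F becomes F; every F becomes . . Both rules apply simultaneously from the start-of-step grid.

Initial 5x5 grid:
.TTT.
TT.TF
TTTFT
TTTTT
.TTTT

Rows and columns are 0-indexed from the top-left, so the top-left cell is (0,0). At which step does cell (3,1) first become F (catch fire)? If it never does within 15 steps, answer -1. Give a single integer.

Step 1: cell (3,1)='T' (+4 fires, +2 burnt)
Step 2: cell (3,1)='T' (+5 fires, +4 burnt)
Step 3: cell (3,1)='F' (+6 fires, +5 burnt)
  -> target ignites at step 3
Step 4: cell (3,1)='.' (+4 fires, +6 burnt)
Step 5: cell (3,1)='.' (+0 fires, +4 burnt)
  fire out at step 5

3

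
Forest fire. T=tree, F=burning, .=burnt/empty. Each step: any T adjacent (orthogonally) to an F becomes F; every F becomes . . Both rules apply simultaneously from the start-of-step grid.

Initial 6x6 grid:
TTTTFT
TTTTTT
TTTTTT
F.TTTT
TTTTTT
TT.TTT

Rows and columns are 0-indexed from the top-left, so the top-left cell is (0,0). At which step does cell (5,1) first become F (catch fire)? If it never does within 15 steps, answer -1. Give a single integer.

Step 1: cell (5,1)='T' (+5 fires, +2 burnt)
Step 2: cell (5,1)='T' (+8 fires, +5 burnt)
Step 3: cell (5,1)='F' (+10 fires, +8 burnt)
  -> target ignites at step 3
Step 4: cell (5,1)='.' (+5 fires, +10 burnt)
Step 5: cell (5,1)='.' (+3 fires, +5 burnt)
Step 6: cell (5,1)='.' (+1 fires, +3 burnt)
Step 7: cell (5,1)='.' (+0 fires, +1 burnt)
  fire out at step 7

3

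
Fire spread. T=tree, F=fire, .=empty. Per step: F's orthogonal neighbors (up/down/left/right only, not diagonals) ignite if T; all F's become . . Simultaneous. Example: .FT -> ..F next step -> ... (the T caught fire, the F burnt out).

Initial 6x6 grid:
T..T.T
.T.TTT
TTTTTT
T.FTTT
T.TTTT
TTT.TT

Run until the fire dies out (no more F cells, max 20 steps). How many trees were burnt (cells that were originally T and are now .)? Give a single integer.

Step 1: +3 fires, +1 burnt (F count now 3)
Step 2: +5 fires, +3 burnt (F count now 5)
Step 3: +7 fires, +5 burnt (F count now 7)
Step 4: +7 fires, +7 burnt (F count now 7)
Step 5: +3 fires, +7 burnt (F count now 3)
Step 6: +1 fires, +3 burnt (F count now 1)
Step 7: +0 fires, +1 burnt (F count now 0)
Fire out after step 7
Initially T: 27, now '.': 35
Total burnt (originally-T cells now '.'): 26

Answer: 26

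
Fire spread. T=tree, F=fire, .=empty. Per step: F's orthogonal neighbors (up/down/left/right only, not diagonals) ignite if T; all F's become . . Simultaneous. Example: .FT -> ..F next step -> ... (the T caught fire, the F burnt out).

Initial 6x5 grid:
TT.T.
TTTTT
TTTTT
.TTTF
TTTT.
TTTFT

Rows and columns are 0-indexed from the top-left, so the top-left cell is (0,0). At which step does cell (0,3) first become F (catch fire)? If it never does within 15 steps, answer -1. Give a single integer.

Step 1: cell (0,3)='T' (+5 fires, +2 burnt)
Step 2: cell (0,3)='T' (+5 fires, +5 burnt)
Step 3: cell (0,3)='T' (+5 fires, +5 burnt)
Step 4: cell (0,3)='F' (+4 fires, +5 burnt)
  -> target ignites at step 4
Step 5: cell (0,3)='.' (+2 fires, +4 burnt)
Step 6: cell (0,3)='.' (+2 fires, +2 burnt)
Step 7: cell (0,3)='.' (+1 fires, +2 burnt)
Step 8: cell (0,3)='.' (+0 fires, +1 burnt)
  fire out at step 8

4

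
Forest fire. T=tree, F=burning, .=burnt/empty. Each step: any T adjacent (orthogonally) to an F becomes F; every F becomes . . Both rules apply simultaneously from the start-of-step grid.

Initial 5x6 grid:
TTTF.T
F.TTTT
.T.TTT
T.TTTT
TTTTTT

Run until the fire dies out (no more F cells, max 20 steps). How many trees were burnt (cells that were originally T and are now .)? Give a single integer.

Answer: 22

Derivation:
Step 1: +3 fires, +2 burnt (F count now 3)
Step 2: +4 fires, +3 burnt (F count now 4)
Step 3: +3 fires, +4 burnt (F count now 3)
Step 4: +5 fires, +3 burnt (F count now 5)
Step 5: +3 fires, +5 burnt (F count now 3)
Step 6: +2 fires, +3 burnt (F count now 2)
Step 7: +1 fires, +2 burnt (F count now 1)
Step 8: +1 fires, +1 burnt (F count now 1)
Step 9: +0 fires, +1 burnt (F count now 0)
Fire out after step 9
Initially T: 23, now '.': 29
Total burnt (originally-T cells now '.'): 22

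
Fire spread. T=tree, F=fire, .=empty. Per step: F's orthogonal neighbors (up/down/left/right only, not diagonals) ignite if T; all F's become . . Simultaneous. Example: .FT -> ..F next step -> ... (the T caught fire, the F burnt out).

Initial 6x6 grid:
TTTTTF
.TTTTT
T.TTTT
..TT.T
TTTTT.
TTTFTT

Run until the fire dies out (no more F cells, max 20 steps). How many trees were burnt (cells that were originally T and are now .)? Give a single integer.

Step 1: +5 fires, +2 burnt (F count now 5)
Step 2: +8 fires, +5 burnt (F count now 8)
Step 3: +8 fires, +8 burnt (F count now 8)
Step 4: +4 fires, +8 burnt (F count now 4)
Step 5: +2 fires, +4 burnt (F count now 2)
Step 6: +0 fires, +2 burnt (F count now 0)
Fire out after step 6
Initially T: 28, now '.': 35
Total burnt (originally-T cells now '.'): 27

Answer: 27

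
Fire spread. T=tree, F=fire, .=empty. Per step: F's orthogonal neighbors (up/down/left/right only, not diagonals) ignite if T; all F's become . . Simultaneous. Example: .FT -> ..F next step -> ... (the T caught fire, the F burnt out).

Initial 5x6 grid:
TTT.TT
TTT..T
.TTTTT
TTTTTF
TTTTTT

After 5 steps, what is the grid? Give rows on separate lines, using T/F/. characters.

Step 1: 3 trees catch fire, 1 burn out
  TTT.TT
  TTT..T
  .TTTTF
  TTTTF.
  TTTTTF
Step 2: 4 trees catch fire, 3 burn out
  TTT.TT
  TTT..F
  .TTTF.
  TTTF..
  TTTTF.
Step 3: 4 trees catch fire, 4 burn out
  TTT.TF
  TTT...
  .TTF..
  TTF...
  TTTF..
Step 4: 4 trees catch fire, 4 burn out
  TTT.F.
  TTT...
  .TF...
  TF....
  TTF...
Step 5: 4 trees catch fire, 4 burn out
  TTT...
  TTF...
  .F....
  F.....
  TF....

TTT...
TTF...
.F....
F.....
TF....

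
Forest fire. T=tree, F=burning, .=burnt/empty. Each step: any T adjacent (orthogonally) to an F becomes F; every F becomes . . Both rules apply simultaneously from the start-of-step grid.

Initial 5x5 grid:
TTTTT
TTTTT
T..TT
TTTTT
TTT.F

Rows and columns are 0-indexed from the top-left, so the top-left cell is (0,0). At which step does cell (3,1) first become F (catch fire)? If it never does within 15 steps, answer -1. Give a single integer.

Step 1: cell (3,1)='T' (+1 fires, +1 burnt)
Step 2: cell (3,1)='T' (+2 fires, +1 burnt)
Step 3: cell (3,1)='T' (+3 fires, +2 burnt)
Step 4: cell (3,1)='F' (+4 fires, +3 burnt)
  -> target ignites at step 4
Step 5: cell (3,1)='.' (+4 fires, +4 burnt)
Step 6: cell (3,1)='.' (+4 fires, +4 burnt)
Step 7: cell (3,1)='.' (+2 fires, +4 burnt)
Step 8: cell (3,1)='.' (+1 fires, +2 burnt)
Step 9: cell (3,1)='.' (+0 fires, +1 burnt)
  fire out at step 9

4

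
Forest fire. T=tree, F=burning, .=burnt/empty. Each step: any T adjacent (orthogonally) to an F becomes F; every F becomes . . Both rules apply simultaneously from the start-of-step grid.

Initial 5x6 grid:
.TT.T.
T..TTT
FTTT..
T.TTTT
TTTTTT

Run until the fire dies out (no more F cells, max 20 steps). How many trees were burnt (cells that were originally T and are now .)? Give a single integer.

Answer: 19

Derivation:
Step 1: +3 fires, +1 burnt (F count now 3)
Step 2: +2 fires, +3 burnt (F count now 2)
Step 3: +3 fires, +2 burnt (F count now 3)
Step 4: +3 fires, +3 burnt (F count now 3)
Step 5: +3 fires, +3 burnt (F count now 3)
Step 6: +4 fires, +3 burnt (F count now 4)
Step 7: +1 fires, +4 burnt (F count now 1)
Step 8: +0 fires, +1 burnt (F count now 0)
Fire out after step 8
Initially T: 21, now '.': 28
Total burnt (originally-T cells now '.'): 19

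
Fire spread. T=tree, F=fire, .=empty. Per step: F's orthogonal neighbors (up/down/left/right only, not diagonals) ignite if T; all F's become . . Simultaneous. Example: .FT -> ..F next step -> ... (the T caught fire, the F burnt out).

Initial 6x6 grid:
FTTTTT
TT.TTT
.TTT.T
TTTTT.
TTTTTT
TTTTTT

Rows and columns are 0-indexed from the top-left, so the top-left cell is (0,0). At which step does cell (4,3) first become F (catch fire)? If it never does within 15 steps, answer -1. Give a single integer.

Step 1: cell (4,3)='T' (+2 fires, +1 burnt)
Step 2: cell (4,3)='T' (+2 fires, +2 burnt)
Step 3: cell (4,3)='T' (+2 fires, +2 burnt)
Step 4: cell (4,3)='T' (+4 fires, +2 burnt)
Step 5: cell (4,3)='T' (+6 fires, +4 burnt)
Step 6: cell (4,3)='T' (+5 fires, +6 burnt)
Step 7: cell (4,3)='F' (+5 fires, +5 burnt)
  -> target ignites at step 7
Step 8: cell (4,3)='.' (+2 fires, +5 burnt)
Step 9: cell (4,3)='.' (+2 fires, +2 burnt)
Step 10: cell (4,3)='.' (+1 fires, +2 burnt)
Step 11: cell (4,3)='.' (+0 fires, +1 burnt)
  fire out at step 11

7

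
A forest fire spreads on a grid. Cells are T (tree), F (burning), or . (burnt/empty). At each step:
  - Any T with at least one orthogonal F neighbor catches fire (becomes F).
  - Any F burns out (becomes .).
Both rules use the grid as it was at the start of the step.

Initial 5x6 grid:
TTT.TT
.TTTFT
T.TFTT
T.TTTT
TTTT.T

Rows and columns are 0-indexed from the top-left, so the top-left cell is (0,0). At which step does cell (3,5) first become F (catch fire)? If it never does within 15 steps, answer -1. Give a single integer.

Step 1: cell (3,5)='T' (+6 fires, +2 burnt)
Step 2: cell (3,5)='T' (+6 fires, +6 burnt)
Step 3: cell (3,5)='F' (+4 fires, +6 burnt)
  -> target ignites at step 3
Step 4: cell (3,5)='.' (+3 fires, +4 burnt)
Step 5: cell (3,5)='.' (+2 fires, +3 burnt)
Step 6: cell (3,5)='.' (+1 fires, +2 burnt)
Step 7: cell (3,5)='.' (+1 fires, +1 burnt)
Step 8: cell (3,5)='.' (+0 fires, +1 burnt)
  fire out at step 8

3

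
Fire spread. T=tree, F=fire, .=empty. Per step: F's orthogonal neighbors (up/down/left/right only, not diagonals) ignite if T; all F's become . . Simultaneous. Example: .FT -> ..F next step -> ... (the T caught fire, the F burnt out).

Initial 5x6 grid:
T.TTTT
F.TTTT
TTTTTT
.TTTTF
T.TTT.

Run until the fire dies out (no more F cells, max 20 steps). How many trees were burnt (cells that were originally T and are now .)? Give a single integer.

Answer: 22

Derivation:
Step 1: +4 fires, +2 burnt (F count now 4)
Step 2: +5 fires, +4 burnt (F count now 5)
Step 3: +7 fires, +5 burnt (F count now 7)
Step 4: +4 fires, +7 burnt (F count now 4)
Step 5: +2 fires, +4 burnt (F count now 2)
Step 6: +0 fires, +2 burnt (F count now 0)
Fire out after step 6
Initially T: 23, now '.': 29
Total burnt (originally-T cells now '.'): 22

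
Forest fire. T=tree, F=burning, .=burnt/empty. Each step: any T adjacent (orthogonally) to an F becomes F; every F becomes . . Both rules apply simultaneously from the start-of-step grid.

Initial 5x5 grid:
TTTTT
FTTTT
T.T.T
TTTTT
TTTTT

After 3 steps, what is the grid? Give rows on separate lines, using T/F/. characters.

Step 1: 3 trees catch fire, 1 burn out
  FTTTT
  .FTTT
  F.T.T
  TTTTT
  TTTTT
Step 2: 3 trees catch fire, 3 burn out
  .FTTT
  ..FTT
  ..T.T
  FTTTT
  TTTTT
Step 3: 5 trees catch fire, 3 burn out
  ..FTT
  ...FT
  ..F.T
  .FTTT
  FTTTT

..FTT
...FT
..F.T
.FTTT
FTTTT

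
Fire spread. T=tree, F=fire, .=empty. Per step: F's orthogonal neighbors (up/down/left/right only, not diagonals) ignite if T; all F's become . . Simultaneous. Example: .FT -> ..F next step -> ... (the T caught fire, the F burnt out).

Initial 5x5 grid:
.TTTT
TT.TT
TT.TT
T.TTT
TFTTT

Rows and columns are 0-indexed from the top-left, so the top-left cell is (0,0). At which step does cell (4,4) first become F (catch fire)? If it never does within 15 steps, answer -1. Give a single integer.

Step 1: cell (4,4)='T' (+2 fires, +1 burnt)
Step 2: cell (4,4)='T' (+3 fires, +2 burnt)
Step 3: cell (4,4)='F' (+3 fires, +3 burnt)
  -> target ignites at step 3
Step 4: cell (4,4)='.' (+4 fires, +3 burnt)
Step 5: cell (4,4)='.' (+3 fires, +4 burnt)
Step 6: cell (4,4)='.' (+3 fires, +3 burnt)
Step 7: cell (4,4)='.' (+2 fires, +3 burnt)
Step 8: cell (4,4)='.' (+0 fires, +2 burnt)
  fire out at step 8

3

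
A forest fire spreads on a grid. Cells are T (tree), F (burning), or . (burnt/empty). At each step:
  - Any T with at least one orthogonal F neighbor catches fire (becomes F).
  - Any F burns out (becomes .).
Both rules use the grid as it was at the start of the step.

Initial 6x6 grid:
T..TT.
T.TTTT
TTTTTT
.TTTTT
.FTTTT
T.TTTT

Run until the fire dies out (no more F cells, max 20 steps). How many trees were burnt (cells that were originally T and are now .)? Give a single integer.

Step 1: +2 fires, +1 burnt (F count now 2)
Step 2: +4 fires, +2 burnt (F count now 4)
Step 3: +5 fires, +4 burnt (F count now 5)
Step 4: +6 fires, +5 burnt (F count now 6)
Step 5: +5 fires, +6 burnt (F count now 5)
Step 6: +3 fires, +5 burnt (F count now 3)
Step 7: +2 fires, +3 burnt (F count now 2)
Step 8: +0 fires, +2 burnt (F count now 0)
Fire out after step 8
Initially T: 28, now '.': 35
Total burnt (originally-T cells now '.'): 27

Answer: 27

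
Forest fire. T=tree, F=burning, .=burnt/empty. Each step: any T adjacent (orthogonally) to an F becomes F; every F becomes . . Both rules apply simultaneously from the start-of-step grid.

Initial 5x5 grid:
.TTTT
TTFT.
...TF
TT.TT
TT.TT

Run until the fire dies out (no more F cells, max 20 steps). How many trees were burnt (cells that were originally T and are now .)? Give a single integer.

Answer: 12

Derivation:
Step 1: +5 fires, +2 burnt (F count now 5)
Step 2: +5 fires, +5 burnt (F count now 5)
Step 3: +2 fires, +5 burnt (F count now 2)
Step 4: +0 fires, +2 burnt (F count now 0)
Fire out after step 4
Initially T: 16, now '.': 21
Total burnt (originally-T cells now '.'): 12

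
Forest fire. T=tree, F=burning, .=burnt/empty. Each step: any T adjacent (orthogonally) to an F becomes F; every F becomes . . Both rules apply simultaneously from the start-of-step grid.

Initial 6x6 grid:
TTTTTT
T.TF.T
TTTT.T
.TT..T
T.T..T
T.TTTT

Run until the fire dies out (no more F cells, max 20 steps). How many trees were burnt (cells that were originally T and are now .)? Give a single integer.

Answer: 23

Derivation:
Step 1: +3 fires, +1 burnt (F count now 3)
Step 2: +3 fires, +3 burnt (F count now 3)
Step 3: +4 fires, +3 burnt (F count now 4)
Step 4: +5 fires, +4 burnt (F count now 5)
Step 5: +3 fires, +5 burnt (F count now 3)
Step 6: +2 fires, +3 burnt (F count now 2)
Step 7: +2 fires, +2 burnt (F count now 2)
Step 8: +1 fires, +2 burnt (F count now 1)
Step 9: +0 fires, +1 burnt (F count now 0)
Fire out after step 9
Initially T: 25, now '.': 34
Total burnt (originally-T cells now '.'): 23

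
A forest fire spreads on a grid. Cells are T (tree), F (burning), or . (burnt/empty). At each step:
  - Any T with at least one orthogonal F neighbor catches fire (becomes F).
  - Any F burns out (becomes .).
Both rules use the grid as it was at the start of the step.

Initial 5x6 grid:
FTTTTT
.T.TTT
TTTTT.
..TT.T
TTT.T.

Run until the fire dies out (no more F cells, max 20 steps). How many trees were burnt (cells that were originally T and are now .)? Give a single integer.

Step 1: +1 fires, +1 burnt (F count now 1)
Step 2: +2 fires, +1 burnt (F count now 2)
Step 3: +2 fires, +2 burnt (F count now 2)
Step 4: +4 fires, +2 burnt (F count now 4)
Step 5: +4 fires, +4 burnt (F count now 4)
Step 6: +4 fires, +4 burnt (F count now 4)
Step 7: +1 fires, +4 burnt (F count now 1)
Step 8: +1 fires, +1 burnt (F count now 1)
Step 9: +0 fires, +1 burnt (F count now 0)
Fire out after step 9
Initially T: 21, now '.': 28
Total burnt (originally-T cells now '.'): 19

Answer: 19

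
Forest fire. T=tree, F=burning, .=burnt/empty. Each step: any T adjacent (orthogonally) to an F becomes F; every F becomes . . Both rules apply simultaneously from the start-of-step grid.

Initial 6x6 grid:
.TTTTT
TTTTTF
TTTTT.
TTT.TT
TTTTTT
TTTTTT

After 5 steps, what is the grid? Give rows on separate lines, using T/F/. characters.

Step 1: 2 trees catch fire, 1 burn out
  .TTTTF
  TTTTF.
  TTTTT.
  TTT.TT
  TTTTTT
  TTTTTT
Step 2: 3 trees catch fire, 2 burn out
  .TTTF.
  TTTF..
  TTTTF.
  TTT.TT
  TTTTTT
  TTTTTT
Step 3: 4 trees catch fire, 3 burn out
  .TTF..
  TTF...
  TTTF..
  TTT.FT
  TTTTTT
  TTTTTT
Step 4: 5 trees catch fire, 4 burn out
  .TF...
  TF....
  TTF...
  TTT..F
  TTTTFT
  TTTTTT
Step 5: 7 trees catch fire, 5 burn out
  .F....
  F.....
  TF....
  TTF...
  TTTF.F
  TTTTFT

.F....
F.....
TF....
TTF...
TTTF.F
TTTTFT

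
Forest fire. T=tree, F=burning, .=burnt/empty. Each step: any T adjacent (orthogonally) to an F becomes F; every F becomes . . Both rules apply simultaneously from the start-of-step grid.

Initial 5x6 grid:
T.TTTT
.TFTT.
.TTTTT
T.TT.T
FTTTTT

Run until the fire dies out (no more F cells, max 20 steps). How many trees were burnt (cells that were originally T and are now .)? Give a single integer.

Step 1: +6 fires, +2 burnt (F count now 6)
Step 2: +6 fires, +6 burnt (F count now 6)
Step 3: +4 fires, +6 burnt (F count now 4)
Step 4: +3 fires, +4 burnt (F count now 3)
Step 5: +2 fires, +3 burnt (F count now 2)
Step 6: +0 fires, +2 burnt (F count now 0)
Fire out after step 6
Initially T: 22, now '.': 29
Total burnt (originally-T cells now '.'): 21

Answer: 21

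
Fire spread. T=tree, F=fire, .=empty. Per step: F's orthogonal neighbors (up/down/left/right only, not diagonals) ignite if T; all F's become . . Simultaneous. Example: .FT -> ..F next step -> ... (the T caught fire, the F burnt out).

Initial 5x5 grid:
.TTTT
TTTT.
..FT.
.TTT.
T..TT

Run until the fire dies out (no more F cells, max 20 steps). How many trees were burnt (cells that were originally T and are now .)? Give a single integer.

Step 1: +3 fires, +1 burnt (F count now 3)
Step 2: +5 fires, +3 burnt (F count now 5)
Step 3: +4 fires, +5 burnt (F count now 4)
Step 4: +2 fires, +4 burnt (F count now 2)
Step 5: +0 fires, +2 burnt (F count now 0)
Fire out after step 5
Initially T: 15, now '.': 24
Total burnt (originally-T cells now '.'): 14

Answer: 14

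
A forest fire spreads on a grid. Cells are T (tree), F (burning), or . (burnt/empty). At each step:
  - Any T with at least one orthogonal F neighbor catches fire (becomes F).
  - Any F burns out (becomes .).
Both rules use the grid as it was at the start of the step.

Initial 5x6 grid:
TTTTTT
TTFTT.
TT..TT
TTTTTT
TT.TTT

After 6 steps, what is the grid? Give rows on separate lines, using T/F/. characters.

Step 1: 3 trees catch fire, 1 burn out
  TTFTTT
  TF.FT.
  TT..TT
  TTTTTT
  TT.TTT
Step 2: 5 trees catch fire, 3 burn out
  TF.FTT
  F...F.
  TF..TT
  TTTTTT
  TT.TTT
Step 3: 5 trees catch fire, 5 burn out
  F...FT
  ......
  F...FT
  TFTTTT
  TT.TTT
Step 4: 6 trees catch fire, 5 burn out
  .....F
  ......
  .....F
  F.FTFT
  TF.TTT
Step 5: 4 trees catch fire, 6 burn out
  ......
  ......
  ......
  ...F.F
  F..TFT
Step 6: 2 trees catch fire, 4 burn out
  ......
  ......
  ......
  ......
  ...F.F

......
......
......
......
...F.F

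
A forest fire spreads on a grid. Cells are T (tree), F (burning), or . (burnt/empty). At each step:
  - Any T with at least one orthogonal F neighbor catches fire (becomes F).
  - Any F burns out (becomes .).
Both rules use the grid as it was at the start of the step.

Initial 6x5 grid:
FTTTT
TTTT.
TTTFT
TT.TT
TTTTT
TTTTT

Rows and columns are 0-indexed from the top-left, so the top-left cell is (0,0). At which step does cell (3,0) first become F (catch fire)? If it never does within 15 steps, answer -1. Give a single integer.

Step 1: cell (3,0)='T' (+6 fires, +2 burnt)
Step 2: cell (3,0)='T' (+8 fires, +6 burnt)
Step 3: cell (3,0)='F' (+6 fires, +8 burnt)
  -> target ignites at step 3
Step 4: cell (3,0)='.' (+4 fires, +6 burnt)
Step 5: cell (3,0)='.' (+2 fires, +4 burnt)
Step 6: cell (3,0)='.' (+0 fires, +2 burnt)
  fire out at step 6

3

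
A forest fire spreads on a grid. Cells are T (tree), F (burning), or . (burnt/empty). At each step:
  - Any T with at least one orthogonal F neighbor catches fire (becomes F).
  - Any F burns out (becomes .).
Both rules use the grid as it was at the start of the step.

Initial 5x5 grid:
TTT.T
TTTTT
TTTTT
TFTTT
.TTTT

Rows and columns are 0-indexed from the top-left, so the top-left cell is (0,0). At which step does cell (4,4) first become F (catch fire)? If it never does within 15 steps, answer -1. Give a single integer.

Step 1: cell (4,4)='T' (+4 fires, +1 burnt)
Step 2: cell (4,4)='T' (+5 fires, +4 burnt)
Step 3: cell (4,4)='T' (+6 fires, +5 burnt)
Step 4: cell (4,4)='F' (+5 fires, +6 burnt)
  -> target ignites at step 4
Step 5: cell (4,4)='.' (+1 fires, +5 burnt)
Step 6: cell (4,4)='.' (+1 fires, +1 burnt)
Step 7: cell (4,4)='.' (+0 fires, +1 burnt)
  fire out at step 7

4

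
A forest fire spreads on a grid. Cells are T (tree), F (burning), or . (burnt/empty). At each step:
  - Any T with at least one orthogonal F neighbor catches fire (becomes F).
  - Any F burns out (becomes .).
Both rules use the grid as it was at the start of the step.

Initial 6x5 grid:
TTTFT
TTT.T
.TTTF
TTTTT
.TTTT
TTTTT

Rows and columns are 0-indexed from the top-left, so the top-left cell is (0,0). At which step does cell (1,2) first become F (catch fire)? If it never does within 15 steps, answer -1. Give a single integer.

Step 1: cell (1,2)='T' (+5 fires, +2 burnt)
Step 2: cell (1,2)='F' (+5 fires, +5 burnt)
  -> target ignites at step 2
Step 3: cell (1,2)='.' (+6 fires, +5 burnt)
Step 4: cell (1,2)='.' (+4 fires, +6 burnt)
Step 5: cell (1,2)='.' (+3 fires, +4 burnt)
Step 6: cell (1,2)='.' (+1 fires, +3 burnt)
Step 7: cell (1,2)='.' (+1 fires, +1 burnt)
Step 8: cell (1,2)='.' (+0 fires, +1 burnt)
  fire out at step 8

2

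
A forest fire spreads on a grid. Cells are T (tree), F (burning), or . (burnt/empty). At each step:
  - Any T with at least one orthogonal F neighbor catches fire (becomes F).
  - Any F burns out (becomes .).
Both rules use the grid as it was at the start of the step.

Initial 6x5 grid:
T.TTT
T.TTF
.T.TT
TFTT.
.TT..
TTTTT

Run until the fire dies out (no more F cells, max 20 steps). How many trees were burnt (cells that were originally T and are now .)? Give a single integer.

Answer: 18

Derivation:
Step 1: +7 fires, +2 burnt (F count now 7)
Step 2: +6 fires, +7 burnt (F count now 6)
Step 3: +3 fires, +6 burnt (F count now 3)
Step 4: +1 fires, +3 burnt (F count now 1)
Step 5: +1 fires, +1 burnt (F count now 1)
Step 6: +0 fires, +1 burnt (F count now 0)
Fire out after step 6
Initially T: 20, now '.': 28
Total burnt (originally-T cells now '.'): 18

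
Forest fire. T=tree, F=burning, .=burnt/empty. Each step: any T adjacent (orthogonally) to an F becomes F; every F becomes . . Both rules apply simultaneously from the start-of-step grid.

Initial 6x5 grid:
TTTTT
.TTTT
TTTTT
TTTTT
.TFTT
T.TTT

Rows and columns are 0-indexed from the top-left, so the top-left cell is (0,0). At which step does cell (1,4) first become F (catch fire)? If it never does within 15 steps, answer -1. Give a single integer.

Step 1: cell (1,4)='T' (+4 fires, +1 burnt)
Step 2: cell (1,4)='T' (+5 fires, +4 burnt)
Step 3: cell (1,4)='T' (+6 fires, +5 burnt)
Step 4: cell (1,4)='T' (+5 fires, +6 burnt)
Step 5: cell (1,4)='F' (+3 fires, +5 burnt)
  -> target ignites at step 5
Step 6: cell (1,4)='.' (+2 fires, +3 burnt)
Step 7: cell (1,4)='.' (+0 fires, +2 burnt)
  fire out at step 7

5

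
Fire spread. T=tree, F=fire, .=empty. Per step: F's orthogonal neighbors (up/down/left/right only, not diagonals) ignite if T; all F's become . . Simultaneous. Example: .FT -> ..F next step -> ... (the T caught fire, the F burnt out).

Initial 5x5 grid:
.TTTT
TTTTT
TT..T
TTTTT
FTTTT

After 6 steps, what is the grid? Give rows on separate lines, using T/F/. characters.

Step 1: 2 trees catch fire, 1 burn out
  .TTTT
  TTTTT
  TT..T
  FTTTT
  .FTTT
Step 2: 3 trees catch fire, 2 burn out
  .TTTT
  TTTTT
  FT..T
  .FTTT
  ..FTT
Step 3: 4 trees catch fire, 3 burn out
  .TTTT
  FTTTT
  .F..T
  ..FTT
  ...FT
Step 4: 3 trees catch fire, 4 burn out
  .TTTT
  .FTTT
  ....T
  ...FT
  ....F
Step 5: 3 trees catch fire, 3 burn out
  .FTTT
  ..FTT
  ....T
  ....F
  .....
Step 6: 3 trees catch fire, 3 burn out
  ..FTT
  ...FT
  ....F
  .....
  .....

..FTT
...FT
....F
.....
.....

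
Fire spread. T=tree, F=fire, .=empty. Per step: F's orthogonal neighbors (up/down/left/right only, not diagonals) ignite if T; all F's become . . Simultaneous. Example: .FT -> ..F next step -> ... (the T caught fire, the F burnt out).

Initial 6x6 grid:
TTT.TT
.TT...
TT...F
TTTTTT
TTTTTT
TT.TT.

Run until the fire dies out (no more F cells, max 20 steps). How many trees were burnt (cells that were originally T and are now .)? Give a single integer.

Answer: 23

Derivation:
Step 1: +1 fires, +1 burnt (F count now 1)
Step 2: +2 fires, +1 burnt (F count now 2)
Step 3: +2 fires, +2 burnt (F count now 2)
Step 4: +3 fires, +2 burnt (F count now 3)
Step 5: +3 fires, +3 burnt (F count now 3)
Step 6: +3 fires, +3 burnt (F count now 3)
Step 7: +4 fires, +3 burnt (F count now 4)
Step 8: +3 fires, +4 burnt (F count now 3)
Step 9: +2 fires, +3 burnt (F count now 2)
Step 10: +0 fires, +2 burnt (F count now 0)
Fire out after step 10
Initially T: 25, now '.': 34
Total burnt (originally-T cells now '.'): 23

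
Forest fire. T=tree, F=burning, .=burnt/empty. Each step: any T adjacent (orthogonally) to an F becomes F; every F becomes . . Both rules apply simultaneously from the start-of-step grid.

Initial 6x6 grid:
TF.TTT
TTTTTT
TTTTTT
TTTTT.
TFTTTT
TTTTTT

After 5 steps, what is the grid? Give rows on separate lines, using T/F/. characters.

Step 1: 6 trees catch fire, 2 burn out
  F..TTT
  TFTTTT
  TTTTTT
  TFTTT.
  F.FTTT
  TFTTTT
Step 2: 8 trees catch fire, 6 burn out
  ...TTT
  F.FTTT
  TFTTTT
  F.FTT.
  ...FTT
  F.FTTT
Step 3: 6 trees catch fire, 8 burn out
  ...TTT
  ...FTT
  F.FTTT
  ...FT.
  ....FT
  ...FTT
Step 4: 6 trees catch fire, 6 burn out
  ...FTT
  ....FT
  ...FTT
  ....F.
  .....F
  ....FT
Step 5: 4 trees catch fire, 6 burn out
  ....FT
  .....F
  ....FT
  ......
  ......
  .....F

....FT
.....F
....FT
......
......
.....F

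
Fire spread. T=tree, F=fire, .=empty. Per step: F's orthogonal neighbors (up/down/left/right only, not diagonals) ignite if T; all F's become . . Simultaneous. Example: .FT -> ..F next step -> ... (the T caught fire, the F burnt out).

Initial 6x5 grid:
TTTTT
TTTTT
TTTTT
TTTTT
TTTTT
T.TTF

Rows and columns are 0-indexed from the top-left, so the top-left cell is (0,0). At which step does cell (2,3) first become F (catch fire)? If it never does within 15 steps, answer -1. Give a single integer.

Step 1: cell (2,3)='T' (+2 fires, +1 burnt)
Step 2: cell (2,3)='T' (+3 fires, +2 burnt)
Step 3: cell (2,3)='T' (+3 fires, +3 burnt)
Step 4: cell (2,3)='F' (+4 fires, +3 burnt)
  -> target ignites at step 4
Step 5: cell (2,3)='.' (+5 fires, +4 burnt)
Step 6: cell (2,3)='.' (+5 fires, +5 burnt)
Step 7: cell (2,3)='.' (+3 fires, +5 burnt)
Step 8: cell (2,3)='.' (+2 fires, +3 burnt)
Step 9: cell (2,3)='.' (+1 fires, +2 burnt)
Step 10: cell (2,3)='.' (+0 fires, +1 burnt)
  fire out at step 10

4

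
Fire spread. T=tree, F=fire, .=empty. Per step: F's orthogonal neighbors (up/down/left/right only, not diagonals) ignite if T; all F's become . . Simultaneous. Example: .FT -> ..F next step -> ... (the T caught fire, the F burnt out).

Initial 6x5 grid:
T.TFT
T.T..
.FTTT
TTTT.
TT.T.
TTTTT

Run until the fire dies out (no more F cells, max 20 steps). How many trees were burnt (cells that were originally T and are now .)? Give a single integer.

Answer: 18

Derivation:
Step 1: +4 fires, +2 burnt (F count now 4)
Step 2: +5 fires, +4 burnt (F count now 5)
Step 3: +4 fires, +5 burnt (F count now 4)
Step 4: +3 fires, +4 burnt (F count now 3)
Step 5: +1 fires, +3 burnt (F count now 1)
Step 6: +1 fires, +1 burnt (F count now 1)
Step 7: +0 fires, +1 burnt (F count now 0)
Fire out after step 7
Initially T: 20, now '.': 28
Total burnt (originally-T cells now '.'): 18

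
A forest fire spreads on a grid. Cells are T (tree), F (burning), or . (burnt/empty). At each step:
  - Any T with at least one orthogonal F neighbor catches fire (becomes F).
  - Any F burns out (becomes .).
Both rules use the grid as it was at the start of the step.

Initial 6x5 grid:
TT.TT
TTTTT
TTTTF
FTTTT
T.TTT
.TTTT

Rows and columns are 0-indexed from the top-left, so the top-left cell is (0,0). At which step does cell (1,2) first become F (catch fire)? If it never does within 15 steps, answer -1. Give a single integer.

Step 1: cell (1,2)='T' (+6 fires, +2 burnt)
Step 2: cell (1,2)='T' (+8 fires, +6 burnt)
Step 3: cell (1,2)='F' (+7 fires, +8 burnt)
  -> target ignites at step 3
Step 4: cell (1,2)='.' (+3 fires, +7 burnt)
Step 5: cell (1,2)='.' (+1 fires, +3 burnt)
Step 6: cell (1,2)='.' (+0 fires, +1 burnt)
  fire out at step 6

3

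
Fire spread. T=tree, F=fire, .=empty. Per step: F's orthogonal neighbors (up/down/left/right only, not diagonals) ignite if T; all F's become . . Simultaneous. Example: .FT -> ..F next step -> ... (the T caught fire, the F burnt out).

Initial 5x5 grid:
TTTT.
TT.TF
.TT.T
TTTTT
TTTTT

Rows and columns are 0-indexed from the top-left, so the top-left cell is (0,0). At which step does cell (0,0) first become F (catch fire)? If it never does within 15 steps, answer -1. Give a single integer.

Step 1: cell (0,0)='T' (+2 fires, +1 burnt)
Step 2: cell (0,0)='T' (+2 fires, +2 burnt)
Step 3: cell (0,0)='T' (+3 fires, +2 burnt)
Step 4: cell (0,0)='T' (+3 fires, +3 burnt)
Step 5: cell (0,0)='F' (+5 fires, +3 burnt)
  -> target ignites at step 5
Step 6: cell (0,0)='.' (+4 fires, +5 burnt)
Step 7: cell (0,0)='.' (+1 fires, +4 burnt)
Step 8: cell (0,0)='.' (+0 fires, +1 burnt)
  fire out at step 8

5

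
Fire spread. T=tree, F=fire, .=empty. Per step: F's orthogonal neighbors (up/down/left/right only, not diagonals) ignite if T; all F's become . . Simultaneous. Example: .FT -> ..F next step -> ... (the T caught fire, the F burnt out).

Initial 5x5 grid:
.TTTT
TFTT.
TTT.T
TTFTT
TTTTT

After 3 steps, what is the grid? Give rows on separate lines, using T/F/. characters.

Step 1: 8 trees catch fire, 2 burn out
  .FTTT
  F.FT.
  TFF.T
  TF.FT
  TTFTT
Step 2: 7 trees catch fire, 8 burn out
  ..FTT
  ...F.
  F...T
  F...F
  TF.FT
Step 3: 4 trees catch fire, 7 burn out
  ...FT
  .....
  ....F
  .....
  F...F

...FT
.....
....F
.....
F...F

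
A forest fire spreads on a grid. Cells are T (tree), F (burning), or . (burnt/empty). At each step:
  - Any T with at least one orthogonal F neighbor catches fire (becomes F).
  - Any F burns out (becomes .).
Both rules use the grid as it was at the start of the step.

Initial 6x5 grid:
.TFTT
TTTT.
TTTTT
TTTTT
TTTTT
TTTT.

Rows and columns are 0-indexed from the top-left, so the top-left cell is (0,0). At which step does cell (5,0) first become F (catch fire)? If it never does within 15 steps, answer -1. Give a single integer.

Step 1: cell (5,0)='T' (+3 fires, +1 burnt)
Step 2: cell (5,0)='T' (+4 fires, +3 burnt)
Step 3: cell (5,0)='T' (+4 fires, +4 burnt)
Step 4: cell (5,0)='T' (+5 fires, +4 burnt)
Step 5: cell (5,0)='T' (+5 fires, +5 burnt)
Step 6: cell (5,0)='T' (+4 fires, +5 burnt)
Step 7: cell (5,0)='F' (+1 fires, +4 burnt)
  -> target ignites at step 7
Step 8: cell (5,0)='.' (+0 fires, +1 burnt)
  fire out at step 8

7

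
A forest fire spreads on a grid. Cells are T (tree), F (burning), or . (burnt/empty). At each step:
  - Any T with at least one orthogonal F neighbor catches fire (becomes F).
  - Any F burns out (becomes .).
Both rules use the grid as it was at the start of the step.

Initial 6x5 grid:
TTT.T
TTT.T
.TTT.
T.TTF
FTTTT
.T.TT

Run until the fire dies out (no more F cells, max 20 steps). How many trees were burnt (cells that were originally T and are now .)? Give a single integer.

Answer: 19

Derivation:
Step 1: +4 fires, +2 burnt (F count now 4)
Step 2: +6 fires, +4 burnt (F count now 6)
Step 3: +2 fires, +6 burnt (F count now 2)
Step 4: +2 fires, +2 burnt (F count now 2)
Step 5: +2 fires, +2 burnt (F count now 2)
Step 6: +2 fires, +2 burnt (F count now 2)
Step 7: +1 fires, +2 burnt (F count now 1)
Step 8: +0 fires, +1 burnt (F count now 0)
Fire out after step 8
Initially T: 21, now '.': 28
Total burnt (originally-T cells now '.'): 19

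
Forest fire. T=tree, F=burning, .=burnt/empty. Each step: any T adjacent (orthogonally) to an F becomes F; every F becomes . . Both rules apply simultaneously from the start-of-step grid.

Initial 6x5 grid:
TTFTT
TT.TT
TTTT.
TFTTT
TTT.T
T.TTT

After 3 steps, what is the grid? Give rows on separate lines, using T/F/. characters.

Step 1: 6 trees catch fire, 2 burn out
  TF.FT
  TT.TT
  TFTT.
  F.FTT
  TFT.T
  T.TTT
Step 2: 9 trees catch fire, 6 burn out
  F...F
  TF.FT
  F.FT.
  ...FT
  F.F.T
  T.TTT
Step 3: 6 trees catch fire, 9 burn out
  .....
  F...F
  ...F.
  ....F
  ....T
  F.FTT

.....
F...F
...F.
....F
....T
F.FTT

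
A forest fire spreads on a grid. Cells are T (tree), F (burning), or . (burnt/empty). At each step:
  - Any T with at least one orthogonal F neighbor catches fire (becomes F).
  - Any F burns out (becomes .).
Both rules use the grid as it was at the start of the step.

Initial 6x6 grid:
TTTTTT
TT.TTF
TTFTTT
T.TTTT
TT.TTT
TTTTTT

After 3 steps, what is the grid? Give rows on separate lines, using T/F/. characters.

Step 1: 6 trees catch fire, 2 burn out
  TTTTTF
  TT.TF.
  TF.FTF
  T.FTTT
  TT.TTT
  TTTTTT
Step 2: 7 trees catch fire, 6 burn out
  TTTTF.
  TF.F..
  F...F.
  T..FTF
  TT.TTT
  TTTTTT
Step 3: 7 trees catch fire, 7 burn out
  TFTF..
  F.....
  ......
  F...F.
  TT.FTF
  TTTTTT

TFTF..
F.....
......
F...F.
TT.FTF
TTTTTT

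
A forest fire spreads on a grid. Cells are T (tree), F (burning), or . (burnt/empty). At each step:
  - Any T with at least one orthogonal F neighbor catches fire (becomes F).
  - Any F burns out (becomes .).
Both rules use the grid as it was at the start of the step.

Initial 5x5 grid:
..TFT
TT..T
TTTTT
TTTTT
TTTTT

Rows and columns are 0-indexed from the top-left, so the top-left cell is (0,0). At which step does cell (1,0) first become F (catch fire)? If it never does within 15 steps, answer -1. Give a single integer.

Step 1: cell (1,0)='T' (+2 fires, +1 burnt)
Step 2: cell (1,0)='T' (+1 fires, +2 burnt)
Step 3: cell (1,0)='T' (+1 fires, +1 burnt)
Step 4: cell (1,0)='T' (+2 fires, +1 burnt)
Step 5: cell (1,0)='T' (+3 fires, +2 burnt)
Step 6: cell (1,0)='T' (+3 fires, +3 burnt)
Step 7: cell (1,0)='T' (+4 fires, +3 burnt)
Step 8: cell (1,0)='F' (+3 fires, +4 burnt)
  -> target ignites at step 8
Step 9: cell (1,0)='.' (+1 fires, +3 burnt)
Step 10: cell (1,0)='.' (+0 fires, +1 burnt)
  fire out at step 10

8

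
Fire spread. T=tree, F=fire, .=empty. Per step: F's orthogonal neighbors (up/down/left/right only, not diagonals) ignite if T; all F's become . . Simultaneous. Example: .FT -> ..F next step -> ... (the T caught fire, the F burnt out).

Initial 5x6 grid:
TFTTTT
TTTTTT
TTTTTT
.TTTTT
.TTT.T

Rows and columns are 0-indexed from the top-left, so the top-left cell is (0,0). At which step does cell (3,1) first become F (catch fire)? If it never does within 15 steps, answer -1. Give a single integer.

Step 1: cell (3,1)='T' (+3 fires, +1 burnt)
Step 2: cell (3,1)='T' (+4 fires, +3 burnt)
Step 3: cell (3,1)='F' (+5 fires, +4 burnt)
  -> target ignites at step 3
Step 4: cell (3,1)='.' (+5 fires, +5 burnt)
Step 5: cell (3,1)='.' (+4 fires, +5 burnt)
Step 6: cell (3,1)='.' (+3 fires, +4 burnt)
Step 7: cell (3,1)='.' (+1 fires, +3 burnt)
Step 8: cell (3,1)='.' (+1 fires, +1 burnt)
Step 9: cell (3,1)='.' (+0 fires, +1 burnt)
  fire out at step 9

3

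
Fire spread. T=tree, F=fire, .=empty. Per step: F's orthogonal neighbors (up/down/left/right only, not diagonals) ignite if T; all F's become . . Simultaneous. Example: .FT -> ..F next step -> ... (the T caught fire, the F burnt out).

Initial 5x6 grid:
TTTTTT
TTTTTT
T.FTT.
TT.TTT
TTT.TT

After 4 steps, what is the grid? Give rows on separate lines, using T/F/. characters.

Step 1: 2 trees catch fire, 1 burn out
  TTTTTT
  TTFTTT
  T..FT.
  TT.TTT
  TTT.TT
Step 2: 5 trees catch fire, 2 burn out
  TTFTTT
  TF.FTT
  T...F.
  TT.FTT
  TTT.TT
Step 3: 5 trees catch fire, 5 burn out
  TF.FTT
  F...FT
  T.....
  TT..FT
  TTT.TT
Step 4: 6 trees catch fire, 5 burn out
  F...FT
  .....F
  F.....
  TT...F
  TTT.FT

F...FT
.....F
F.....
TT...F
TTT.FT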